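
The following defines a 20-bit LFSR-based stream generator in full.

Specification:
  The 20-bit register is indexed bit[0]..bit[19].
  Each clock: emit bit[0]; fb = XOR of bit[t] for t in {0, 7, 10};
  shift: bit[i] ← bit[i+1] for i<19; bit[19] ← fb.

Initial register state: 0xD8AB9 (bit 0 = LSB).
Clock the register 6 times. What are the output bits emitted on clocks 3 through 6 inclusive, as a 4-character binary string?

0111

reg_0 = 0xD8AB9
clock 1: out=1, reg = 0x6C55C
clock 2: out=0, reg = 0xB62AE
clock 3: out=0, reg = 0xDB157
clock 4: out=1, reg = 0xED8AB
clock 5: out=1, reg = 0x76C55
clock 6: out=1, reg = 0x3B62A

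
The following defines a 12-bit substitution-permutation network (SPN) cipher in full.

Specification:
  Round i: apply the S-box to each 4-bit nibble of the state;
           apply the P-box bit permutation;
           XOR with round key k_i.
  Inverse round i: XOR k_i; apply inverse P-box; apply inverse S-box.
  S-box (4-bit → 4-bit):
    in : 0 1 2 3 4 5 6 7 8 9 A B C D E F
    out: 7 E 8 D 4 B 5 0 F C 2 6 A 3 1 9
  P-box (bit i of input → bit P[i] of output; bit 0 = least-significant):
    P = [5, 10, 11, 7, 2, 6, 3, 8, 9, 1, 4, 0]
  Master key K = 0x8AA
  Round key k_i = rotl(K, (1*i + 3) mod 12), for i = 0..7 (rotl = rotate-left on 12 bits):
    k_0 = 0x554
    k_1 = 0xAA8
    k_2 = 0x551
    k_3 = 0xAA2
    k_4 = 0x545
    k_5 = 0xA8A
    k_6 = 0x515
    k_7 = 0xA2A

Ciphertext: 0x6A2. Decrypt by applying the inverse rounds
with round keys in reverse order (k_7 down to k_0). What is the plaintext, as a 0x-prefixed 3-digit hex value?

0x23D

s_0 = ciphertext = 0x6A2
s_1 = InvRound(s_0, k_7) = 0x741
s_2 = InvRound(s_1, k_6) = 0x6D7
s_3 = InvRound(s_2, k_5) = 0x90B
s_4 = InvRound(s_3, k_4) = 0xA0B
s_5 = InvRound(s_4, k_3) = 0x24F
s_6 = InvRound(s_5, k_2) = 0x03A
s_7 = InvRound(s_6, k_1) = 0x079
s_8 = InvRound(s_7, k_0) = 0x23D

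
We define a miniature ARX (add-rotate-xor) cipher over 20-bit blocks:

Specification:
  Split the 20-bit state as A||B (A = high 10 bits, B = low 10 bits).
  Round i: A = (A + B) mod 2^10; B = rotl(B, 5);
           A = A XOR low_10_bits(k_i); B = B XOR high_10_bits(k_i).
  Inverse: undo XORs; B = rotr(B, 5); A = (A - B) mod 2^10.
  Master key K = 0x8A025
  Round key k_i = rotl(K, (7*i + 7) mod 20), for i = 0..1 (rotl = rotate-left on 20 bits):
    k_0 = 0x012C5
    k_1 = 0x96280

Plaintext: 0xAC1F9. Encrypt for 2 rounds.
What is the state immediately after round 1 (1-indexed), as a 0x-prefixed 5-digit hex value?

0x9B32B

s_0 = plaintext = 0xAC1F9
s_1 = Round(s_0, k_0) = 0x9B32B
s_2 = Round(s_1, k_1) = 0xC5F21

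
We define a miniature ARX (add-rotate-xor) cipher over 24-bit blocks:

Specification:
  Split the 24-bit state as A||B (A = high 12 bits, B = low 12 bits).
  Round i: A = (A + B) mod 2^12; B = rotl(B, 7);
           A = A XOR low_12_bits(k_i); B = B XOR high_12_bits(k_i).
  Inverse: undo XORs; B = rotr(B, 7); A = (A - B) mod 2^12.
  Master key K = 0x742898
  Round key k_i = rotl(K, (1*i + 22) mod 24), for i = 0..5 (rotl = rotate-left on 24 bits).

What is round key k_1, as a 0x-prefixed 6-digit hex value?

K = 0x742898
k_0 = rotl(K, (1*0+22) mod 24) = rotl(K, 22) = 0x1D0A26
k_1 = rotl(K, (1*1+22) mod 24) = rotl(K, 23) = 0x3A144C

0x3A144C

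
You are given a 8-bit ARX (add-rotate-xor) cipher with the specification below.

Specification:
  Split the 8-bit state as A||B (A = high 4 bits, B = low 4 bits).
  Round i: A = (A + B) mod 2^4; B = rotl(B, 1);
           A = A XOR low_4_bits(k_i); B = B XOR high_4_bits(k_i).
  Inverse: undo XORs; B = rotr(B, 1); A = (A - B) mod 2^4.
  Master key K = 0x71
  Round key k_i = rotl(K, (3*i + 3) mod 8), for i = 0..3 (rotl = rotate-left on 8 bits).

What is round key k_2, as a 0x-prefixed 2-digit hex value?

0xE2

K = 0x71
k_0 = rotl(K, (3*0+3) mod 8) = rotl(K, 3) = 0x8B
k_1 = rotl(K, (3*1+3) mod 8) = rotl(K, 6) = 0x5C
k_2 = rotl(K, (3*2+3) mod 8) = rotl(K, 1) = 0xE2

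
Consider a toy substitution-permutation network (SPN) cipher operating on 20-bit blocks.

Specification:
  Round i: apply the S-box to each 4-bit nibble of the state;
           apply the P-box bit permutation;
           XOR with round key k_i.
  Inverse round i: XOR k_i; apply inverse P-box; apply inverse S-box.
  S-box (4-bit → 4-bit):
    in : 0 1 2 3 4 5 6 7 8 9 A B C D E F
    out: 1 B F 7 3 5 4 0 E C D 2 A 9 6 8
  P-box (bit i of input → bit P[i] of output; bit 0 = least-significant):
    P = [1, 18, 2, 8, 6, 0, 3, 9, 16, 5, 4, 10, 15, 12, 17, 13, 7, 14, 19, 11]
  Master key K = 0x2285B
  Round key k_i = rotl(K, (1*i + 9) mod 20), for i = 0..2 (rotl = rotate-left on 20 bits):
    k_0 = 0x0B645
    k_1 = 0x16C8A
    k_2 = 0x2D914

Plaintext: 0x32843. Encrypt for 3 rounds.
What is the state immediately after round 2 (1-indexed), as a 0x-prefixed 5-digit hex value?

0xCB9BD

s_0 = plaintext = 0x32843
s_1 = Round(s_0, k_0) = 0xE42B2
s_2 = Round(s_1, k_1) = 0xCB9BD
s_3 = Round(s_2, k_2) = 0x28407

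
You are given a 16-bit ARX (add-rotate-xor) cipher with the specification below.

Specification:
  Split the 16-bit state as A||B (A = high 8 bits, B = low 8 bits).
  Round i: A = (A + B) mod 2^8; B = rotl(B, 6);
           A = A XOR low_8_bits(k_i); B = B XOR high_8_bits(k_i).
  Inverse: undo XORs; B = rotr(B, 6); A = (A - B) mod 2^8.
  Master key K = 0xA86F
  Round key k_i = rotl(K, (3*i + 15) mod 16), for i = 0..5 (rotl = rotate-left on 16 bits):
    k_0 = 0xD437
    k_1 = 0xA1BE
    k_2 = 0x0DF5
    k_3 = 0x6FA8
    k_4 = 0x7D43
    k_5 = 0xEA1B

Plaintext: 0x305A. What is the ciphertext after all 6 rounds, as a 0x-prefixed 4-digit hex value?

s_0 = plaintext = 0x305A
s_1 = Round(s_0, k_0) = 0xBD42
s_2 = Round(s_1, k_1) = 0x4131
s_3 = Round(s_2, k_2) = 0x8741
s_4 = Round(s_3, k_3) = 0x603F
s_5 = Round(s_4, k_4) = 0xDCB2
s_6 = Round(s_5, k_5) = 0x9546

0x9546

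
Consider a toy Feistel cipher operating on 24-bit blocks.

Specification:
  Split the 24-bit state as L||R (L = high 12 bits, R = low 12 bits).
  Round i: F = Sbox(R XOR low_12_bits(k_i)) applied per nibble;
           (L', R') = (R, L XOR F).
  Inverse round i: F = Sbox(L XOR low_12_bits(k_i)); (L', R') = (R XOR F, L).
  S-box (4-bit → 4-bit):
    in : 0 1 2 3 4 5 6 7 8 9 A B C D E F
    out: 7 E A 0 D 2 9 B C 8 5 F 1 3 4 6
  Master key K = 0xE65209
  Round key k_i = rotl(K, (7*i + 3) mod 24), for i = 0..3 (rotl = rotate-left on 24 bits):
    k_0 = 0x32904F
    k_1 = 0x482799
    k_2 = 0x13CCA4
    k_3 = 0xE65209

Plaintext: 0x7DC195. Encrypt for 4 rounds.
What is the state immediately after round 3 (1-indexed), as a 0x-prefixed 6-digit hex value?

0x522120

s_0 = plaintext = 0x7DC195
s_1 = Round(s_0, k_0) = 0x1959E9
s_2 = Round(s_1, k_1) = 0x9E9522
s_3 = Round(s_2, k_2) = 0x522120
s_4 = Round(s_3, k_3) = 0x12058A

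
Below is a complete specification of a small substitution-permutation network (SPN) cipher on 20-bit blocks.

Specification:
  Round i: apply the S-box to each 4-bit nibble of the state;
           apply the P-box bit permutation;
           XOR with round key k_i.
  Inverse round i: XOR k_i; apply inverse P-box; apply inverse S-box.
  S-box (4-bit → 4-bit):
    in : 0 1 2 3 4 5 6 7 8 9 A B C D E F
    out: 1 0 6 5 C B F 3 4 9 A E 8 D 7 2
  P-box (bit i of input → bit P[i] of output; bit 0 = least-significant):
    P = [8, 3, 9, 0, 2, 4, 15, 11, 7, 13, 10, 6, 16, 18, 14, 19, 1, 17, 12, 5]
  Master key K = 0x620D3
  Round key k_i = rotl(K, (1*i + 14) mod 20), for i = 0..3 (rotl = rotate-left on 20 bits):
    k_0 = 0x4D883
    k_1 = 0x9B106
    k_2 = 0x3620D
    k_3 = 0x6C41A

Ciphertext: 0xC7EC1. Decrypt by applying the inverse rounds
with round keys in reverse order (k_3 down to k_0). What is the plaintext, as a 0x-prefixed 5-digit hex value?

s_0 = ciphertext = 0xC7EC1
s_1 = InvRound(s_0, k_3) = 0xEC5BB
s_2 = InvRound(s_1, k_2) = 0x95EE3
s_3 = InvRound(s_2, k_1) = 0xC86DD
s_4 = InvRound(s_3, k_0) = 0x34452

0x34452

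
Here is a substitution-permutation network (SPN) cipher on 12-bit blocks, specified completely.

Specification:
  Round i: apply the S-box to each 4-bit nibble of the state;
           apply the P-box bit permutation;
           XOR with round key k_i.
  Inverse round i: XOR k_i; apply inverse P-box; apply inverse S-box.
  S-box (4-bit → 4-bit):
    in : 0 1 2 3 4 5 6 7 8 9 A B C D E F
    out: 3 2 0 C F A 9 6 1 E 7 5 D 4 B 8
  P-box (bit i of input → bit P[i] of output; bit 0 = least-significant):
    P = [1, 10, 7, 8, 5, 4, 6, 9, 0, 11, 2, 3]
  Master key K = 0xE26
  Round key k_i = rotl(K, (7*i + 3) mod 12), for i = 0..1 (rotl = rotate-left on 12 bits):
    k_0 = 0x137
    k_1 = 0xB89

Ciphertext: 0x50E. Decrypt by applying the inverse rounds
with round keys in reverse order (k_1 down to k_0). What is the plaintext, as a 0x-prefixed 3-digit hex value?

s_0 = ciphertext = 0x50E
s_1 = InvRound(s_0, k_1) = 0xAFA
s_2 = InvRound(s_1, k_0) = 0x433

0x433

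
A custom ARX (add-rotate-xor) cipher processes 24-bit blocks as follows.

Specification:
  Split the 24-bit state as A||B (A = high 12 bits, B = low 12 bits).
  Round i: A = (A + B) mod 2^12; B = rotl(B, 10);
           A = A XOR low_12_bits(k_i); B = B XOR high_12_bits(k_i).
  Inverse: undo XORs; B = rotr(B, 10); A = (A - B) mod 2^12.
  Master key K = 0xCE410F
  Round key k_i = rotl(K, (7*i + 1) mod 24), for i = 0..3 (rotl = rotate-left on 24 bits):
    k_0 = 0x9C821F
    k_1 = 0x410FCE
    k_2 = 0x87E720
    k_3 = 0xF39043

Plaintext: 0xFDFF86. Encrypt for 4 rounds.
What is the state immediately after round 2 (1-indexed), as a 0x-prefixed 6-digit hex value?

0x06D09A

s_0 = plaintext = 0xFDFF86
s_1 = Round(s_0, k_0) = 0xD7A229
s_2 = Round(s_1, k_1) = 0x06D09A
s_3 = Round(s_2, k_2) = 0x627058
s_4 = Round(s_3, k_3) = 0x63CF2F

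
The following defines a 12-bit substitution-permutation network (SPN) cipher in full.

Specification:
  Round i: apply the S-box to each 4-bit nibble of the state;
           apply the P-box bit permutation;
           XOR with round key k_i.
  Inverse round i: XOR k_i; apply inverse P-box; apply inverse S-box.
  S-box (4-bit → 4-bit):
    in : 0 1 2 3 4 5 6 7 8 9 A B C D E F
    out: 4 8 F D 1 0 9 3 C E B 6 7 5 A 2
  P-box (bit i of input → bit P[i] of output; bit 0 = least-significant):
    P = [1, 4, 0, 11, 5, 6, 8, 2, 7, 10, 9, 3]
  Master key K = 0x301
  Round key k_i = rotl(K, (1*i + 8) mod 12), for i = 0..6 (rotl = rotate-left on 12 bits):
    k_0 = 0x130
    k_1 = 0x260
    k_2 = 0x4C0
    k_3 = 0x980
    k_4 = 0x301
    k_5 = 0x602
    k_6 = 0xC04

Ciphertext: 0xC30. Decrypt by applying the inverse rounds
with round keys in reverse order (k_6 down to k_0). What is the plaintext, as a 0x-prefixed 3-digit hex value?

s_0 = ciphertext = 0xC30
s_1 = InvRound(s_0, k_6) = 0x56F
s_2 = InvRound(s_1, k_5) = 0x820
s_3 = InvRound(s_2, k_4) = 0x0D8
s_4 = InvRound(s_3, k_3) = 0x1BE
s_5 = InvRound(s_4, k_2) = 0xE27
s_6 = InvRound(s_5, k_1) = 0xFE3
s_7 = InvRound(s_6, k_0) = 0xCF2

0xCF2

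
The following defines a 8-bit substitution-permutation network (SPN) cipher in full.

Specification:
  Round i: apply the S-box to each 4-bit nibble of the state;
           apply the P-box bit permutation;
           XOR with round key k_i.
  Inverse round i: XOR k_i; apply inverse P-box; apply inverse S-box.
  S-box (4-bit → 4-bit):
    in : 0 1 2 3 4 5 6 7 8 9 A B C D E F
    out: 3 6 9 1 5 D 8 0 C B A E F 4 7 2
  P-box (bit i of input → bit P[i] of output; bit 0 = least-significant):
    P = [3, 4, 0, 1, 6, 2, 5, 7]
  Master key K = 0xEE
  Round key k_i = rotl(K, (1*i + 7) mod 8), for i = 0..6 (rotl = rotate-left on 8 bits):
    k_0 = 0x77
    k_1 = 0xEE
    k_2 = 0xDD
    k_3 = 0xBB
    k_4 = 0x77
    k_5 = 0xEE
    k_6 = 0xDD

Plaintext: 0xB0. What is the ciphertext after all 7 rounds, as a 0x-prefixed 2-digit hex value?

0x80

s_0 = plaintext = 0xB0
s_1 = Round(s_0, k_0) = 0xCB
s_2 = Round(s_1, k_1) = 0x19
s_3 = Round(s_2, k_2) = 0xE3
s_4 = Round(s_3, k_3) = 0xD7
s_5 = Round(s_4, k_4) = 0x57
s_6 = Round(s_5, k_5) = 0x0E
s_7 = Round(s_6, k_6) = 0x80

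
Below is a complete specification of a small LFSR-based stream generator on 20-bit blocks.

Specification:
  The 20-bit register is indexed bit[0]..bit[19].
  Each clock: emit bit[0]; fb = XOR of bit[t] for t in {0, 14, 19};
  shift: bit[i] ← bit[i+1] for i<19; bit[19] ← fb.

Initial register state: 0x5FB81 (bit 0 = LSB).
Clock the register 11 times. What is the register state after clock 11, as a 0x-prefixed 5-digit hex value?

reg_0 = 0x5FB81
clock 1: out=1, reg = 0x2FDC0
clock 2: out=0, reg = 0x97EE0
clock 3: out=0, reg = 0x4BF70
clock 4: out=0, reg = 0x25FB8
clock 5: out=0, reg = 0x92FDC
clock 6: out=0, reg = 0xC97EE
clock 7: out=0, reg = 0xE4BF7
clock 8: out=1, reg = 0xF25FB
clock 9: out=1, reg = 0x792FD
clock 10: out=1, reg = 0xBC97E
clock 11: out=0, reg = 0x5E4BF

0x5E4BF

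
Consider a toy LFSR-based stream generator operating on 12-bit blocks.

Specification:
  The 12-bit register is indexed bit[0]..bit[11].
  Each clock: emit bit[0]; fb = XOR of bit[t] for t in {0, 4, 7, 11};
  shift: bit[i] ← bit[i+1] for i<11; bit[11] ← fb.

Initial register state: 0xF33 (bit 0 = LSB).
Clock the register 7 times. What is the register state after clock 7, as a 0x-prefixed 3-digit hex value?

reg_0 = 0xF33
clock 1: out=1, reg = 0xF99
clock 2: out=1, reg = 0x7CC
clock 3: out=0, reg = 0xBE6
clock 4: out=0, reg = 0x5F3
clock 5: out=1, reg = 0xAF9
clock 6: out=1, reg = 0x57C
clock 7: out=0, reg = 0xABE

0xABE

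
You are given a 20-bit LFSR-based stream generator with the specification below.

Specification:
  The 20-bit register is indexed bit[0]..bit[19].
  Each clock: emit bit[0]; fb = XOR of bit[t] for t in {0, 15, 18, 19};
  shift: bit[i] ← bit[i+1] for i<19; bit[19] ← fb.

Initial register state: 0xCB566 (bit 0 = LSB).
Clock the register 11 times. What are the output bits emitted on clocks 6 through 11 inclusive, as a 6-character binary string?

110101

reg_0 = 0xCB566
clock 1: out=0, reg = 0xE5AB3
clock 2: out=1, reg = 0xF2D59
clock 3: out=1, reg = 0xF96AC
clock 4: out=0, reg = 0xFCB56
clock 5: out=0, reg = 0xFE5AB
clock 6: out=1, reg = 0x7F2D5
clock 7: out=1, reg = 0xBF96A
clock 8: out=0, reg = 0x5FCB5
clock 9: out=1, reg = 0xAFE5A
clock 10: out=0, reg = 0x57F2D
clock 11: out=1, reg = 0x2BF96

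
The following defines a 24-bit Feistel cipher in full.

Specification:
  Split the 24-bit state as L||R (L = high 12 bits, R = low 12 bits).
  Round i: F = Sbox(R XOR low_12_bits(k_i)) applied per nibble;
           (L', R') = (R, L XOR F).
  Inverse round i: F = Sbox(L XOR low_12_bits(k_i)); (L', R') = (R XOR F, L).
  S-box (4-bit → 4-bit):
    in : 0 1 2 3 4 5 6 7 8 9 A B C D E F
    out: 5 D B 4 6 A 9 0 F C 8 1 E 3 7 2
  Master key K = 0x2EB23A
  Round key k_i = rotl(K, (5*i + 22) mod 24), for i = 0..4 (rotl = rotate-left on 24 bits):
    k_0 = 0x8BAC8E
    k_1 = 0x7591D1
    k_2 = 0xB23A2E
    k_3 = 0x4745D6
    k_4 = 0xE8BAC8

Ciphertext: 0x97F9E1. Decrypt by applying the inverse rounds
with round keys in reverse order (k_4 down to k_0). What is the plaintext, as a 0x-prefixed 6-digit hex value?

0xEF7D6C

s_0 = ciphertext = 0x97F9E1
s_1 = InvRound(s_0, k_4) = 0xDF197F
s_2 = InvRound(s_1, k_3) = 0x6CFDF1
s_3 = InvRound(s_2, k_2) = 0x38C6CF
s_4 = InvRound(s_3, k_1) = 0xD6C38C
s_5 = InvRound(s_4, k_0) = 0xEF7D6C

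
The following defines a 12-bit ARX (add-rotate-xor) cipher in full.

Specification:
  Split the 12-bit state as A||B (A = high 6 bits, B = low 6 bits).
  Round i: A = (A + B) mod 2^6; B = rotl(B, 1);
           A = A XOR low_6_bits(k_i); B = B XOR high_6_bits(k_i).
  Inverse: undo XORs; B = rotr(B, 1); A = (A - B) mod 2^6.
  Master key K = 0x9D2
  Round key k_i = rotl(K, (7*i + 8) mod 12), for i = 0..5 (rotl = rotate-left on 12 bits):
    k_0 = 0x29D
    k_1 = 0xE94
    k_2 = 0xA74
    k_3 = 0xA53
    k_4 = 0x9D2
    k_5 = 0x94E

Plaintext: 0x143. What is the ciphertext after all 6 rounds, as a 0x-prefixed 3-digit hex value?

0xAA9

s_0 = plaintext = 0x143
s_1 = Round(s_0, k_0) = 0x54C
s_2 = Round(s_1, k_1) = 0xD62
s_3 = Round(s_2, k_2) = 0x8EC
s_4 = Round(s_3, k_3) = 0x730
s_5 = Round(s_4, k_4) = 0x786
s_6 = Round(s_5, k_5) = 0xAA9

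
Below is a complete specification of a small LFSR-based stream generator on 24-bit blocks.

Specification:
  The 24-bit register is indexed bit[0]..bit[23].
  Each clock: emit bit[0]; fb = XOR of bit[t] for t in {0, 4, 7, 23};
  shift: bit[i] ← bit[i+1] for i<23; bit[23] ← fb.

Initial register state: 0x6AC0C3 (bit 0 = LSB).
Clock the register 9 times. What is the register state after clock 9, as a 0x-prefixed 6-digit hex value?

reg_0 = 0x6AC0C3
clock 1: out=1, reg = 0x356061
clock 2: out=1, reg = 0x9AB030
clock 3: out=0, reg = 0x4D5818
clock 4: out=0, reg = 0xA6AC0C
clock 5: out=0, reg = 0xD35606
clock 6: out=0, reg = 0xE9AB03
clock 7: out=1, reg = 0x74D581
clock 8: out=1, reg = 0x3A6AC0
clock 9: out=0, reg = 0x9D3560

0x9D3560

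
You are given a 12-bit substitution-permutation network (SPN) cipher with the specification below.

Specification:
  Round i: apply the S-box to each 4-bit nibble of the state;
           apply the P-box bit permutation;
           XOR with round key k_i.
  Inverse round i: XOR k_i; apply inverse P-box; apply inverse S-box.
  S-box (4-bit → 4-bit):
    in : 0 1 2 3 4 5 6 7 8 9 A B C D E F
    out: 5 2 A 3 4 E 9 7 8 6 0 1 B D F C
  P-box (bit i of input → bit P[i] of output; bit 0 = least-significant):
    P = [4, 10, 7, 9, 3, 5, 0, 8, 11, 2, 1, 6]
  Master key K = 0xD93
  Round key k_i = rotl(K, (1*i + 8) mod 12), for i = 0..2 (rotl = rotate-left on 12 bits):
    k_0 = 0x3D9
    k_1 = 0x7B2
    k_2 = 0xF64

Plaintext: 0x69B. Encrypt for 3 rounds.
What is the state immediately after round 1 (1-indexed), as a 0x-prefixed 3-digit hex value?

0xBA8

s_0 = plaintext = 0x69B
s_1 = Round(s_0, k_0) = 0xBA8
s_2 = Round(s_1, k_1) = 0xDB2
s_3 = Round(s_2, k_2) = 0x12E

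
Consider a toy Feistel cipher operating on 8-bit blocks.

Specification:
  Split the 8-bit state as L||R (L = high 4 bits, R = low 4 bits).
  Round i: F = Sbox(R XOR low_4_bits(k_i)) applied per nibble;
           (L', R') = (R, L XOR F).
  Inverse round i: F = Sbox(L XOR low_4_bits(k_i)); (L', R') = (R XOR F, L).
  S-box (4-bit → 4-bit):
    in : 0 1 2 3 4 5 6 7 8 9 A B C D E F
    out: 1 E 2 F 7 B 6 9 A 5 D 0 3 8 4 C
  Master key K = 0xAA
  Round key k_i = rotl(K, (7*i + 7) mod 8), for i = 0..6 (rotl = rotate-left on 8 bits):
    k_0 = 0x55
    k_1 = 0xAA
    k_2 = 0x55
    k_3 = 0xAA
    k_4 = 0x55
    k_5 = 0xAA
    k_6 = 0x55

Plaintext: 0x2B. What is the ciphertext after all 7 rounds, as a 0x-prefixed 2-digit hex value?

0xAF

s_0 = plaintext = 0x2B
s_1 = Round(s_0, k_0) = 0xB6
s_2 = Round(s_1, k_1) = 0x68
s_3 = Round(s_2, k_2) = 0x8E
s_4 = Round(s_3, k_3) = 0xEF
s_5 = Round(s_4, k_4) = 0xF3
s_6 = Round(s_5, k_5) = 0x3A
s_7 = Round(s_6, k_6) = 0xAF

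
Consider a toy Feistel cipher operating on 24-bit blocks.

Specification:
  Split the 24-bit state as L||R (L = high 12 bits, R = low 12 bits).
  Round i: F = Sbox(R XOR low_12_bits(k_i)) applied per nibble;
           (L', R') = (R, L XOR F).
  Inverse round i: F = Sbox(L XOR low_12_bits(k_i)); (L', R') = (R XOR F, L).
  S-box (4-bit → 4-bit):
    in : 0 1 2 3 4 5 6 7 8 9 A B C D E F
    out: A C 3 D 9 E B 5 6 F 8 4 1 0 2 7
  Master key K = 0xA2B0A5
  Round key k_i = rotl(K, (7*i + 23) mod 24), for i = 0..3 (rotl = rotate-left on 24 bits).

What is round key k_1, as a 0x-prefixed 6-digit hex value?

0xAC2968

K = 0xA2B0A5
k_0 = rotl(K, (7*0+23) mod 24) = rotl(K, 23) = 0xD15852
k_1 = rotl(K, (7*1+23) mod 24) = rotl(K, 6) = 0xAC2968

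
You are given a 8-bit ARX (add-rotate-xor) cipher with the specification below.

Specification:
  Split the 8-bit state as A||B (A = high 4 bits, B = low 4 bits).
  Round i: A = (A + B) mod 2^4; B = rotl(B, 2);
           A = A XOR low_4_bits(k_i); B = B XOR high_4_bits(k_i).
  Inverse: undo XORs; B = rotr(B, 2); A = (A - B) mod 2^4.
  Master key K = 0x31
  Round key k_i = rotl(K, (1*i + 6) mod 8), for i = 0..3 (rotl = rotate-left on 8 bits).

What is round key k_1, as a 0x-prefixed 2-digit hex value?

0x98

K = 0x31
k_0 = rotl(K, (1*0+6) mod 8) = rotl(K, 6) = 0x4C
k_1 = rotl(K, (1*1+6) mod 8) = rotl(K, 7) = 0x98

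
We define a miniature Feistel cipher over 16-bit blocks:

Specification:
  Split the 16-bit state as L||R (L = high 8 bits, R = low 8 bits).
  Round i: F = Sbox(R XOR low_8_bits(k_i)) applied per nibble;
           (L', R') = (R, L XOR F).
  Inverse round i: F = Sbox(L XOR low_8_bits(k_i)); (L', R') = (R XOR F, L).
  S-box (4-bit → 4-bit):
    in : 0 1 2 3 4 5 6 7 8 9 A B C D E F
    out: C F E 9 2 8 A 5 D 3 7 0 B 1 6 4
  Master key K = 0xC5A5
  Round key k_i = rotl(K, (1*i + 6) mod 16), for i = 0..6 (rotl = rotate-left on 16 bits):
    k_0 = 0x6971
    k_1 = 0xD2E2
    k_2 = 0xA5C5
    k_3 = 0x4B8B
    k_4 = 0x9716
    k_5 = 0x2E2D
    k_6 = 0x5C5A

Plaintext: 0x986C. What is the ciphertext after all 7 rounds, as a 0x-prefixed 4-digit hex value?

s_0 = plaintext = 0x986C
s_1 = Round(s_0, k_0) = 0x6C69
s_2 = Round(s_1, k_1) = 0x69BC
s_3 = Round(s_2, k_2) = 0xBC3A
s_4 = Round(s_3, k_3) = 0x3AB3
s_5 = Round(s_4, k_4) = 0xB342
s_6 = Round(s_5, k_5) = 0x4217
s_7 = Round(s_6, k_6) = 0x1763

0x1763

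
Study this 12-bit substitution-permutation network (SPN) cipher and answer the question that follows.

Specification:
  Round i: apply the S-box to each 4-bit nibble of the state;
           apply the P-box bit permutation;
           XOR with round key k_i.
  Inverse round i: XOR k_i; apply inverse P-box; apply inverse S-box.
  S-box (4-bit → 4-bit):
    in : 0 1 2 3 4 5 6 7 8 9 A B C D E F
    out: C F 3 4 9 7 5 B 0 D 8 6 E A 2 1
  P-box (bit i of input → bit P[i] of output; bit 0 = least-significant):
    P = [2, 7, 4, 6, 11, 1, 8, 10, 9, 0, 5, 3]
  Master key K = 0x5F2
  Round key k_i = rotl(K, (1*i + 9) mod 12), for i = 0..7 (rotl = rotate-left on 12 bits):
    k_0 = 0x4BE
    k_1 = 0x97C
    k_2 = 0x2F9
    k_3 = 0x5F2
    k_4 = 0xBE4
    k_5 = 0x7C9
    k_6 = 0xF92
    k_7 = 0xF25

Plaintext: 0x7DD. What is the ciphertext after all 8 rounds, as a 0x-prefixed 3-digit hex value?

0x625

s_0 = plaintext = 0x7DD
s_1 = Round(s_0, k_0) = 0x275
s_2 = Round(s_1, k_1) = 0x7EB
s_3 = Round(s_2, k_2) = 0x062
s_4 = Round(s_3, k_3) = 0xC5E
s_5 = Round(s_4, k_4) = 0x24F
s_6 = Round(s_5, k_5) = 0x9CC
s_7 = Round(s_6, k_6) = 0x868
s_8 = Round(s_7, k_7) = 0x625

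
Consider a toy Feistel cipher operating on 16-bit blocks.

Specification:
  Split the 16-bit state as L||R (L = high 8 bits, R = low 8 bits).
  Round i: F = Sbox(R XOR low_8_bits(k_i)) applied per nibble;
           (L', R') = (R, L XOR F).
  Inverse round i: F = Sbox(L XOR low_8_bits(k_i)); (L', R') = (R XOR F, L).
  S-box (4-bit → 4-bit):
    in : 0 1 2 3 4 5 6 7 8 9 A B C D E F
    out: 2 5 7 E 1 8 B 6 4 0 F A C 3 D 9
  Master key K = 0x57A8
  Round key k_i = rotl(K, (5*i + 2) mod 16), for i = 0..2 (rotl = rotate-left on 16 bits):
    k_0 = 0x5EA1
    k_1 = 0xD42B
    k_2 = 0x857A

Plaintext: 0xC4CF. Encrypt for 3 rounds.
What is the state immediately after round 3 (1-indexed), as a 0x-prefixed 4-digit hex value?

0x489E

s_0 = plaintext = 0xC4CF
s_1 = Round(s_0, k_0) = 0xCF79
s_2 = Round(s_1, k_1) = 0x7948
s_3 = Round(s_2, k_2) = 0x489E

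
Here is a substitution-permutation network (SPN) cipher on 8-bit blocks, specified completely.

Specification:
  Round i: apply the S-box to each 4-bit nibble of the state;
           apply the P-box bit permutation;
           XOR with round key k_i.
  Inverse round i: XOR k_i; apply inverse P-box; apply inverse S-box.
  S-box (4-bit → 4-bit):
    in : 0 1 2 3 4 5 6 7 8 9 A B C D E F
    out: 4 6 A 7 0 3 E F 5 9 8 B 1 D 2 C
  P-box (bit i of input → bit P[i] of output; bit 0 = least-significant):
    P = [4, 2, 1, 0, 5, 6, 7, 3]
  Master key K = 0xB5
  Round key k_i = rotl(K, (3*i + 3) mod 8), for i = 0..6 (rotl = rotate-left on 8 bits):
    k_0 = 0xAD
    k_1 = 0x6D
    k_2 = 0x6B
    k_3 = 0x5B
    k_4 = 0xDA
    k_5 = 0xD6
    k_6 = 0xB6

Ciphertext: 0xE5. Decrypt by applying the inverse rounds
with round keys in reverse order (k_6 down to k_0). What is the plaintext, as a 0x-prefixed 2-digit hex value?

0x07

s_0 = ciphertext = 0xE5
s_1 = InvRound(s_0, k_6) = 0xED
s_2 = InvRound(s_1, k_5) = 0x9D
s_3 = InvRound(s_2, k_4) = 0xE6
s_4 = InvRound(s_3, k_3) = 0xDB
s_5 = InvRound(s_4, k_2) = 0x8C
s_6 = InvRound(s_5, k_1) = 0x3A
s_7 = InvRound(s_6, k_0) = 0x07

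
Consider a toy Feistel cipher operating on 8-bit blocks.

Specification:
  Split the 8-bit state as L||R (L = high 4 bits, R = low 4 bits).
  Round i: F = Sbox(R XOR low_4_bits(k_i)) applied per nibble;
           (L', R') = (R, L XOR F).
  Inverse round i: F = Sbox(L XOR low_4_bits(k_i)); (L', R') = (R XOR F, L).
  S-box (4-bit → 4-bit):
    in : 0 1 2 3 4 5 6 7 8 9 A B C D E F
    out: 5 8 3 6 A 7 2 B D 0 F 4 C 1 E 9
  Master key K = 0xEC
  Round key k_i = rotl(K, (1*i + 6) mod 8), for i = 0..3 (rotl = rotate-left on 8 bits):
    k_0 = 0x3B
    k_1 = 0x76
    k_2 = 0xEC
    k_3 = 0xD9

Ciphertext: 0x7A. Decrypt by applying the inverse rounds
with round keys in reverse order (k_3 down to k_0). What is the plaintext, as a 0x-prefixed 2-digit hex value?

0xC8

s_0 = ciphertext = 0x7A
s_1 = InvRound(s_0, k_3) = 0x47
s_2 = InvRound(s_1, k_2) = 0xA4
s_3 = InvRound(s_2, k_1) = 0x8A
s_4 = InvRound(s_3, k_0) = 0xC8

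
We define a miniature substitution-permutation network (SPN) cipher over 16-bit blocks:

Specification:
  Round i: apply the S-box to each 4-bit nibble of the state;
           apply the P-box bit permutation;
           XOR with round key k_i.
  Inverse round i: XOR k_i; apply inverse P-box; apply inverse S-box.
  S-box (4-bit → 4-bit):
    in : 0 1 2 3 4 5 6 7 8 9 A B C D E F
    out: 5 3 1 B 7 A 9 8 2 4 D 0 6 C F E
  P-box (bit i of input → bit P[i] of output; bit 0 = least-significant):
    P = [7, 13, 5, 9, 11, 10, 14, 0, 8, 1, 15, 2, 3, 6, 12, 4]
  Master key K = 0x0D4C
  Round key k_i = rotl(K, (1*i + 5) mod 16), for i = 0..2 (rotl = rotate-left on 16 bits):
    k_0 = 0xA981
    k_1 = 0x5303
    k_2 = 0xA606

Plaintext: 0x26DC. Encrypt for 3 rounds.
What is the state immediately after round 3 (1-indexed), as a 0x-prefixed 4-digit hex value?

s_0 = plaintext = 0x26DC
s_1 = Round(s_0, k_0) = 0xC8AC
s_2 = Round(s_1, k_1) = 0x2B60
s_3 = Round(s_2, k_2) = 0xAEAF

0xAEAF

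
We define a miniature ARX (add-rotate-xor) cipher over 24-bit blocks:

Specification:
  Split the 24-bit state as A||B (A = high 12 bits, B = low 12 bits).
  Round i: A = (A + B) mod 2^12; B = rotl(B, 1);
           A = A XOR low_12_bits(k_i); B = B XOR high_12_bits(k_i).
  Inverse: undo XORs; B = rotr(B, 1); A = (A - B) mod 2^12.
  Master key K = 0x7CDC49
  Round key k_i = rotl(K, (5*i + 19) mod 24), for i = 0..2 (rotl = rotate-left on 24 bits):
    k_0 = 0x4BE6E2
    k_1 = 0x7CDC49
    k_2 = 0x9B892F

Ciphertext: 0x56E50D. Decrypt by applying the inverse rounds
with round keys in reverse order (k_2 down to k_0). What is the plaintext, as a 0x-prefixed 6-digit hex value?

s_0 = ciphertext = 0x56E50D
s_1 = InvRound(s_0, k_2) = 0xDE7E5A
s_2 = InvRound(s_1, k_1) = 0x4E3CCB
s_3 = InvRound(s_2, k_0) = 0x5C7C3A

0x5C7C3A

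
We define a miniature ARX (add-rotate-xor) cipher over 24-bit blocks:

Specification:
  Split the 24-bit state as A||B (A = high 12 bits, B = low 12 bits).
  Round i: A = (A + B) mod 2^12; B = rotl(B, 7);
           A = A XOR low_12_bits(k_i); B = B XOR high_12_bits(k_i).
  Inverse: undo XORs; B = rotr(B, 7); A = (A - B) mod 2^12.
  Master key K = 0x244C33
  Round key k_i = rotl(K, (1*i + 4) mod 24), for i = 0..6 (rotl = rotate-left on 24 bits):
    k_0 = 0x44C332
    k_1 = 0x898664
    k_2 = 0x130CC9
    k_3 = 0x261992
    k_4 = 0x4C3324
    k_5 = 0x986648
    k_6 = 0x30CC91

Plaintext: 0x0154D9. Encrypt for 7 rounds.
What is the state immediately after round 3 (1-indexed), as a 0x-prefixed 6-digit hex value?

0x848EDE

s_0 = plaintext = 0x0154D9
s_1 = Round(s_0, k_0) = 0x7DC8EA
s_2 = Round(s_1, k_1) = 0x6A2DDF
s_3 = Round(s_2, k_2) = 0x848EDE
s_4 = Round(s_3, k_3) = 0xEB4D17
s_5 = Round(s_4, k_4) = 0x8EFF2B
s_6 = Round(s_5, k_5) = 0xE52C7F
s_7 = Round(s_6, k_6) = 0x640CEF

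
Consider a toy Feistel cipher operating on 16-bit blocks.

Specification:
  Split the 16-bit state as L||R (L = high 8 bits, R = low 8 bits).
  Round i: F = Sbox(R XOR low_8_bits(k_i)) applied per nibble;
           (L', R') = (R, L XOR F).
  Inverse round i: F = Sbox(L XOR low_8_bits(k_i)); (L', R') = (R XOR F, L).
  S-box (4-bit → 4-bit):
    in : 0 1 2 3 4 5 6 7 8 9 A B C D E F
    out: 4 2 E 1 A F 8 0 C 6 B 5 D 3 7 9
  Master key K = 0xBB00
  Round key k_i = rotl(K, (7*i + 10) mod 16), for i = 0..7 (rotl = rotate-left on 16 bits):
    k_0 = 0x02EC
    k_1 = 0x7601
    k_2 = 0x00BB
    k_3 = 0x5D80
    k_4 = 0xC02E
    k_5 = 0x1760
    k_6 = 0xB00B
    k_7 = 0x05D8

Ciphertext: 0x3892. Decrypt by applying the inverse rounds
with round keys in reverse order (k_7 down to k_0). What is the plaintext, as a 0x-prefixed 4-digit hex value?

s_0 = ciphertext = 0x3892
s_1 = InvRound(s_0, k_7) = 0xE638
s_2 = InvRound(s_1, k_6) = 0x4BE6
s_3 = InvRound(s_2, k_5) = 0x034B
s_4 = InvRound(s_3, k_4) = 0xA803
s_5 = InvRound(s_4, k_3) = 0xEFA8
s_6 = InvRound(s_5, k_2) = 0x52EF
s_7 = InvRound(s_6, k_1) = 0x1E52
s_8 = InvRound(s_7, k_0) = 0xCC1E

0xCC1E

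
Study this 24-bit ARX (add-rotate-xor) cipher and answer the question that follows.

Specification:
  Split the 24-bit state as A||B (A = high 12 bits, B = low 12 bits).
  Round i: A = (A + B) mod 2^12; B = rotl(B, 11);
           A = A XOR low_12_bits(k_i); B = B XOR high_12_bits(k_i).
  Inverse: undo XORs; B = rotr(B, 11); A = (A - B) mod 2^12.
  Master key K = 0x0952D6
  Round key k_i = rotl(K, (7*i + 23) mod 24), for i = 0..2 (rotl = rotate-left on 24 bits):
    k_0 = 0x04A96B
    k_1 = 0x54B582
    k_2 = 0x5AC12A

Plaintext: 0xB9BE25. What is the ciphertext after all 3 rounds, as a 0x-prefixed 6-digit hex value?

0x942CDF

s_0 = plaintext = 0xB9BE25
s_1 = Round(s_0, k_0) = 0x0ABF58
s_2 = Round(s_1, k_1) = 0x5812E7
s_3 = Round(s_2, k_2) = 0x942CDF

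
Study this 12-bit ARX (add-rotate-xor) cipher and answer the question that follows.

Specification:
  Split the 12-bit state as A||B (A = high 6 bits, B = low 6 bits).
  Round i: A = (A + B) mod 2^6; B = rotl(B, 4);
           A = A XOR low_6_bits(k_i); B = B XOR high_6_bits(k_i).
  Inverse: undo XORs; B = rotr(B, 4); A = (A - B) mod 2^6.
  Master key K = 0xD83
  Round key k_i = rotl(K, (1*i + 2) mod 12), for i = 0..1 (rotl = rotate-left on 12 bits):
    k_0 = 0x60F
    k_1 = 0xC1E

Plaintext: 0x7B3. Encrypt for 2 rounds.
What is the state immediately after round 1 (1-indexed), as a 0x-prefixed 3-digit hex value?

0x7A4

s_0 = plaintext = 0x7B3
s_1 = Round(s_0, k_0) = 0x7A4
s_2 = Round(s_1, k_1) = 0x739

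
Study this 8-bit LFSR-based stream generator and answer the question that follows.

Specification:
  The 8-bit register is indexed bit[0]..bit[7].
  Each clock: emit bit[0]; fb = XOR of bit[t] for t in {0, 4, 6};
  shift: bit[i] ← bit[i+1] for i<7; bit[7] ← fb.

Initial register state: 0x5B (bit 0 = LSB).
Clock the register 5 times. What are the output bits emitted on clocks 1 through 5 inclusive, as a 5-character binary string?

reg_0 = 0x5B
clock 1: out=1, reg = 0xAD
clock 2: out=1, reg = 0xD6
clock 3: out=0, reg = 0x6B
clock 4: out=1, reg = 0x35
clock 5: out=1, reg = 0x1A

11011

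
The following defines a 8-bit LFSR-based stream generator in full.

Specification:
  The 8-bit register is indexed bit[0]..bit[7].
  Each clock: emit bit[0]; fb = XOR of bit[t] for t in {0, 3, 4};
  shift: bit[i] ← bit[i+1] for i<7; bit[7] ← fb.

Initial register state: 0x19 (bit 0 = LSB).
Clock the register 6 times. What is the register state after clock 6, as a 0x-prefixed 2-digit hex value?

reg_0 = 0x19
clock 1: out=1, reg = 0x8C
clock 2: out=0, reg = 0xC6
clock 3: out=0, reg = 0x63
clock 4: out=1, reg = 0xB1
clock 5: out=1, reg = 0x58
clock 6: out=0, reg = 0x2C

0x2C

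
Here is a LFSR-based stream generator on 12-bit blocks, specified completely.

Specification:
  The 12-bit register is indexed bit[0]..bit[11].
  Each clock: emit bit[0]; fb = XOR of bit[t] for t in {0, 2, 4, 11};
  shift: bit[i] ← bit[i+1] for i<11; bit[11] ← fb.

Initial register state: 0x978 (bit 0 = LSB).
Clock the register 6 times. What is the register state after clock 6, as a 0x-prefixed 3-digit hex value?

reg_0 = 0x978
clock 1: out=0, reg = 0x4BC
clock 2: out=0, reg = 0x25E
clock 3: out=0, reg = 0x12F
clock 4: out=1, reg = 0x097
clock 5: out=1, reg = 0x84B
clock 6: out=1, reg = 0x425

0x425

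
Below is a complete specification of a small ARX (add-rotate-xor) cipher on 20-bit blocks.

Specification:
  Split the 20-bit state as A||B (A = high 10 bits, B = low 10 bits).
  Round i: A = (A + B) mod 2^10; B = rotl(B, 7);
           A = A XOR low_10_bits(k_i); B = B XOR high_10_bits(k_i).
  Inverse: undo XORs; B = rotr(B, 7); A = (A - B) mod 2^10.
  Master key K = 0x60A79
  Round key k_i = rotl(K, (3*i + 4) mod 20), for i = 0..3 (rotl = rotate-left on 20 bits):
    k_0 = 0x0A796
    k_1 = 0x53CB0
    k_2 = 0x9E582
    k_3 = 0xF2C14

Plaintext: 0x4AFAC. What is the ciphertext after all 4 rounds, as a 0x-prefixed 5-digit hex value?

0x76348

s_0 = plaintext = 0x4AFAC
s_1 = Round(s_0, k_0) = 0xD065C
s_2 = Round(s_1, k_1) = 0x4B704
s_3 = Round(s_2, k_2) = 0x6CC19
s_4 = Round(s_3, k_3) = 0x76348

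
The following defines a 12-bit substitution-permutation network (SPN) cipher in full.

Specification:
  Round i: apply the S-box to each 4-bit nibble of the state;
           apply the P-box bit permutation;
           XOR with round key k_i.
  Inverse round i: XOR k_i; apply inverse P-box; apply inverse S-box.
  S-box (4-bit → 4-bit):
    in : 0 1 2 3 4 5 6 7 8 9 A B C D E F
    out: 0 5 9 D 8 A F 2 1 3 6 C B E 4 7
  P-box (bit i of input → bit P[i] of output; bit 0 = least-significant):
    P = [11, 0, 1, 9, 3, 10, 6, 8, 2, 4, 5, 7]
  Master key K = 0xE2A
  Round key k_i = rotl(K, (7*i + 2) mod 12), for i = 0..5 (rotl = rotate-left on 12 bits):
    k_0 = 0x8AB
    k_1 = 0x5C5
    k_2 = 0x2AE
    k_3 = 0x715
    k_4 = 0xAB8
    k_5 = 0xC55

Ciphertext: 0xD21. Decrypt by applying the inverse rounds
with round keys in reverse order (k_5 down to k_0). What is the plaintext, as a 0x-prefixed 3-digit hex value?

s_0 = ciphertext = 0xD21
s_1 = InvRound(s_0, k_5) = 0xFB0
s_2 = InvRound(s_1, k_4) = 0x0C0
s_3 = InvRound(s_2, k_3) = 0xCD5
s_4 = InvRound(s_3, k_2) = 0xAF6
s_5 = InvRound(s_4, k_1) = 0xA56
s_6 = InvRound(s_5, k_0) = 0x615

0x615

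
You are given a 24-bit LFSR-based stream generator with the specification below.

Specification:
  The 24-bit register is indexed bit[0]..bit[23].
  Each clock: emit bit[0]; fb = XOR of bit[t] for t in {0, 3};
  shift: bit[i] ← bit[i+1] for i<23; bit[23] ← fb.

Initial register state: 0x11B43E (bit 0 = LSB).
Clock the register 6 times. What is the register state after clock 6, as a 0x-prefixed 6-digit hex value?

reg_0 = 0x11B43E
clock 1: out=0, reg = 0x88DA1F
clock 2: out=1, reg = 0x446D0F
clock 3: out=1, reg = 0x223687
clock 4: out=1, reg = 0x911B43
clock 5: out=1, reg = 0xC88DA1
clock 6: out=1, reg = 0xE446D0

0xE446D0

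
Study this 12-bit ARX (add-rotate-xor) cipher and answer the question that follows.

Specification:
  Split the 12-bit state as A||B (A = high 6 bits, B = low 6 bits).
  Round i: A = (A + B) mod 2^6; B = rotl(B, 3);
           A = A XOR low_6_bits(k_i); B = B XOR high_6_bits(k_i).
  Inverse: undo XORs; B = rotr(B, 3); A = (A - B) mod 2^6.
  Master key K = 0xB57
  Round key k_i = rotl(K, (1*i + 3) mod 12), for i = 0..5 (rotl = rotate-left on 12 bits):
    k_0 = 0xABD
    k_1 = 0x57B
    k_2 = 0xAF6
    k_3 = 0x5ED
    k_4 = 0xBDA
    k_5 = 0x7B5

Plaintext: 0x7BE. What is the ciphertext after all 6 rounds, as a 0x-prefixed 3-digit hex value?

0x197

s_0 = plaintext = 0x7BE
s_1 = Round(s_0, k_0) = 0x85D
s_2 = Round(s_1, k_1) = 0x17E
s_3 = Round(s_2, k_2) = 0xD5C
s_4 = Round(s_3, k_3) = 0xF34
s_5 = Round(s_4, k_4) = 0xA89
s_6 = Round(s_5, k_5) = 0x197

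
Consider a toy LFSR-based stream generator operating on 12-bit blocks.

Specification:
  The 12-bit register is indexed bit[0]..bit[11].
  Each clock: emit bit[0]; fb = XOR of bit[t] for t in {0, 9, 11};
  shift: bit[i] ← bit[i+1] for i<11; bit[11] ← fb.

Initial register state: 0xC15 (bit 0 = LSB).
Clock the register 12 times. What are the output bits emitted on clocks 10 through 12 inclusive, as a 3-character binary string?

reg_0 = 0xC15
clock 1: out=1, reg = 0x60A
clock 2: out=0, reg = 0xB05
clock 3: out=1, reg = 0xD82
clock 4: out=0, reg = 0xEC1
clock 5: out=1, reg = 0xF60
clock 6: out=0, reg = 0x7B0
clock 7: out=0, reg = 0xBD8
clock 8: out=0, reg = 0x5EC
clock 9: out=0, reg = 0x2F6
clock 10: out=0, reg = 0x97B
clock 11: out=1, reg = 0x4BD
clock 12: out=1, reg = 0xA5E

011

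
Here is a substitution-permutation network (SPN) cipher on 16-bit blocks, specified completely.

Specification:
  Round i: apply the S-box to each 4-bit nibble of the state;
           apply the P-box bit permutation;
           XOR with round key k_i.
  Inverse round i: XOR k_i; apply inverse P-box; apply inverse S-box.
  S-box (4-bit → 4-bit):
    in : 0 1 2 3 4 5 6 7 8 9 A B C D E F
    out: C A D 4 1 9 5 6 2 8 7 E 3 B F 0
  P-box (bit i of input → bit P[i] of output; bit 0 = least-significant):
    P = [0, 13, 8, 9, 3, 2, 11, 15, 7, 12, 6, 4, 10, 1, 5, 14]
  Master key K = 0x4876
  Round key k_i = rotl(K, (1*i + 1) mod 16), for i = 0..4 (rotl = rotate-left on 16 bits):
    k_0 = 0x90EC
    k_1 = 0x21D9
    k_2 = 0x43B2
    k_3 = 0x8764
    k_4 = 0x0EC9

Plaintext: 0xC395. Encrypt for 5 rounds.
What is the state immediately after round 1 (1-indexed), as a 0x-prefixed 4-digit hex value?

0x16AF

s_0 = plaintext = 0xC395
s_1 = Round(s_0, k_0) = 0x16AF
s_2 = Round(s_1, k_1) = 0x6917
s_3 = Round(s_2, k_2) = 0xE686
s_4 = Round(s_3, k_3) = 0xC283
s_5 = Round(s_4, k_4) = 0x0B1F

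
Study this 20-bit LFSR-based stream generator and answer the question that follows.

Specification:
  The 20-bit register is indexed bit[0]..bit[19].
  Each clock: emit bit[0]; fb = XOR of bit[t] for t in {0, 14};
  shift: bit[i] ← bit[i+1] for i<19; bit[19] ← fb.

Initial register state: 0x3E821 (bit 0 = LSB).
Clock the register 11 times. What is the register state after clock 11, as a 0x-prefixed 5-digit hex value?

reg_0 = 0x3E821
clock 1: out=1, reg = 0x1F410
clock 2: out=0, reg = 0x8FA08
clock 3: out=0, reg = 0xC7D04
clock 4: out=0, reg = 0xE3E82
clock 5: out=0, reg = 0x71F41
clock 6: out=1, reg = 0xB8FA0
clock 7: out=0, reg = 0x5C7D0
clock 8: out=0, reg = 0xAE3E8
clock 9: out=0, reg = 0xD71F4
clock 10: out=0, reg = 0xEB8FA
clock 11: out=0, reg = 0x75C7D

0x75C7D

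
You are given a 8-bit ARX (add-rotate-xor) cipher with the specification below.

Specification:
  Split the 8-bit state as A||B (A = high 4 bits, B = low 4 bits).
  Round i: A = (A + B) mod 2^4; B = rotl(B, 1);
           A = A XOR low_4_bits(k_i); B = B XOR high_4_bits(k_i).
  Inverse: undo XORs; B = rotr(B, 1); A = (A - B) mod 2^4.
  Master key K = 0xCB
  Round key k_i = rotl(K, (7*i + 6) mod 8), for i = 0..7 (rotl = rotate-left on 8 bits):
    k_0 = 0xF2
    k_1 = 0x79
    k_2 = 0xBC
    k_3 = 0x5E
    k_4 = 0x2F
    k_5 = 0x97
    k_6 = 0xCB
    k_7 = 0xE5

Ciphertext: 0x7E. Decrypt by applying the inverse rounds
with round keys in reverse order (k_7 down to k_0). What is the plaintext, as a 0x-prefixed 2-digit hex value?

0x1E

s_0 = ciphertext = 0x7E
s_1 = InvRound(s_0, k_7) = 0x20
s_2 = InvRound(s_1, k_6) = 0x36
s_3 = InvRound(s_2, k_5) = 0x5F
s_4 = InvRound(s_3, k_4) = 0xCE
s_5 = InvRound(s_4, k_3) = 0x5D
s_6 = InvRound(s_5, k_2) = 0x63
s_7 = InvRound(s_6, k_1) = 0xD2
s_8 = InvRound(s_7, k_0) = 0x1E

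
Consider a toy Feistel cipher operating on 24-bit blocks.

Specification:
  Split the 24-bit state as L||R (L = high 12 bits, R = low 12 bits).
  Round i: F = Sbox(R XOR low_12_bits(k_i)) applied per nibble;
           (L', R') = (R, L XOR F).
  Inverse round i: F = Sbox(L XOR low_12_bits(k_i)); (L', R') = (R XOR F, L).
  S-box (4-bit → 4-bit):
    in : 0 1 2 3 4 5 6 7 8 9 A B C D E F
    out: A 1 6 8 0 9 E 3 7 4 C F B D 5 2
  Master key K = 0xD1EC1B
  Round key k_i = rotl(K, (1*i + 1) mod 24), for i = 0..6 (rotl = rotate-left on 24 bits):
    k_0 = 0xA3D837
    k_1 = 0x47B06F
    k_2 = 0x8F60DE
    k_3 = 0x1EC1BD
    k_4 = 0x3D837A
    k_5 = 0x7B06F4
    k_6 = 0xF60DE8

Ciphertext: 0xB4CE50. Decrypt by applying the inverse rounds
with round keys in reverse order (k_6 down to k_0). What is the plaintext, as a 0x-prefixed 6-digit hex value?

s_0 = ciphertext = 0xB4CE50
s_1 = InvRound(s_0, k_6) = 0x090B4C
s_2 = InvRound(s_1, k_5) = 0x5AC090
s_3 = InvRound(s_2, k_4) = 0xE4E5AC
s_4 = InvRound(s_3, k_3) = 0x784E4E
s_5 = InvRound(s_4, k_2) = 0xDD2784
s_6 = InvRound(s_5, k_1) = 0xA79DD2
s_7 = InvRound(s_6, k_0) = 0xBD7A79

0xBD7A79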